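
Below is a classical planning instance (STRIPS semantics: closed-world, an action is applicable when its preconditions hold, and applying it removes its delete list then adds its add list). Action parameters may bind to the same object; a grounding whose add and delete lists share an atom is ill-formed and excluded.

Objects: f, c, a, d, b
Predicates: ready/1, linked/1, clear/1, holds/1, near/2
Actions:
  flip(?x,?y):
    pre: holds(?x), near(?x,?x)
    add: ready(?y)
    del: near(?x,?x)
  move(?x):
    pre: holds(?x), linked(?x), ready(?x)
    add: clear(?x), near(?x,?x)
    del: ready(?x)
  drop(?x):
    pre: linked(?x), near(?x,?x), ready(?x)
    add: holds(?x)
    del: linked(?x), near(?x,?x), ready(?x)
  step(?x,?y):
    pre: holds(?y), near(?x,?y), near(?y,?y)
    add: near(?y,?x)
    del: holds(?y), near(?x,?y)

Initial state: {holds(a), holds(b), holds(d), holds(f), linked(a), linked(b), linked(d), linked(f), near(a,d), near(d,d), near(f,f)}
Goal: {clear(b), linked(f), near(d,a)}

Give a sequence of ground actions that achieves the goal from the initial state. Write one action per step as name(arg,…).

1. flip(f,b)  →  {holds(a), holds(b), holds(d), holds(f), linked(a), linked(b), linked(d), linked(f), near(a,d), near(d,d), ready(b)}
2. move(b)  →  {clear(b), holds(a), holds(b), holds(d), holds(f), linked(a), linked(b), linked(d), linked(f), near(a,d), near(b,b), near(d,d)}
3. step(a,d)  →  {clear(b), holds(a), holds(b), holds(f), linked(a), linked(b), linked(d), linked(f), near(b,b), near(d,a), near(d,d)}

flip(f,b); move(b); step(a,d)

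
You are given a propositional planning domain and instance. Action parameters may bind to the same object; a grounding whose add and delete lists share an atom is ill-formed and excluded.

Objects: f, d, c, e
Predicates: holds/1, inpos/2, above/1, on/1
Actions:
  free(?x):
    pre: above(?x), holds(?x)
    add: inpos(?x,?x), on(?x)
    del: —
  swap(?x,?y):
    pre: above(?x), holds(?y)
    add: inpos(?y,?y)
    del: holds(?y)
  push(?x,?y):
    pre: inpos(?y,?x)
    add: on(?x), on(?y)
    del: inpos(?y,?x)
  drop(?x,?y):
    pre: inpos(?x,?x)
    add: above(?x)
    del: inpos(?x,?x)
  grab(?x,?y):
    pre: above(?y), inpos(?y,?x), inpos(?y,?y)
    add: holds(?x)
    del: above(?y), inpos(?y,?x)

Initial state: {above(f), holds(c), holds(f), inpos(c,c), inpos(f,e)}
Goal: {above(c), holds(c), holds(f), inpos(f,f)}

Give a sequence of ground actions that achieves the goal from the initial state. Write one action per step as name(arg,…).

free(f); drop(c,f)

1. free(f)  →  {above(f), holds(c), holds(f), inpos(c,c), inpos(f,e), inpos(f,f), on(f)}
2. drop(c,f)  →  {above(c), above(f), holds(c), holds(f), inpos(f,e), inpos(f,f), on(f)}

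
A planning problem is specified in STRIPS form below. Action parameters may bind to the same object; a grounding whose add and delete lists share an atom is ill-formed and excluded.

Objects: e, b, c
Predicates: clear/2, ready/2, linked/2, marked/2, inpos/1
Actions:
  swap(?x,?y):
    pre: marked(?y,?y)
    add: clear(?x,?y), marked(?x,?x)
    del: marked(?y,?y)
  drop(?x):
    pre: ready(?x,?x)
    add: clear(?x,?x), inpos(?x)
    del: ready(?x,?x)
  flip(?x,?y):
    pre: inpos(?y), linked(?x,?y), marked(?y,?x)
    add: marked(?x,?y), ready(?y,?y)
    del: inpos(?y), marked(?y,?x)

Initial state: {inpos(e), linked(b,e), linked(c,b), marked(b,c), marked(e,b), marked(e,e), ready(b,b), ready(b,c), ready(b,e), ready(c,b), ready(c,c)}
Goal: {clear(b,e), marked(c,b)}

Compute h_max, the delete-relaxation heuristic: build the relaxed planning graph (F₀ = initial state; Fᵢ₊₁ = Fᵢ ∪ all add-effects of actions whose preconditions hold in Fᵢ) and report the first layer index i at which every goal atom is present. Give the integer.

F0 = init (11 atoms)
F1 = F0 ∪ {clear(b,b), clear(b,e), clear(c,c), clear(c,e), inpos(b), inpos(c), marked(b,b), marked(b,e), marked(c,c), ready(e,e)}  (21 atoms)
F2 = F1 ∪ {clear(b,c), clear(c,b), clear(e,b), clear(e,c), clear(e,e), marked(c,b)}  (27 atoms)
goal ⊆ F2  ⇒  h_max = 2

2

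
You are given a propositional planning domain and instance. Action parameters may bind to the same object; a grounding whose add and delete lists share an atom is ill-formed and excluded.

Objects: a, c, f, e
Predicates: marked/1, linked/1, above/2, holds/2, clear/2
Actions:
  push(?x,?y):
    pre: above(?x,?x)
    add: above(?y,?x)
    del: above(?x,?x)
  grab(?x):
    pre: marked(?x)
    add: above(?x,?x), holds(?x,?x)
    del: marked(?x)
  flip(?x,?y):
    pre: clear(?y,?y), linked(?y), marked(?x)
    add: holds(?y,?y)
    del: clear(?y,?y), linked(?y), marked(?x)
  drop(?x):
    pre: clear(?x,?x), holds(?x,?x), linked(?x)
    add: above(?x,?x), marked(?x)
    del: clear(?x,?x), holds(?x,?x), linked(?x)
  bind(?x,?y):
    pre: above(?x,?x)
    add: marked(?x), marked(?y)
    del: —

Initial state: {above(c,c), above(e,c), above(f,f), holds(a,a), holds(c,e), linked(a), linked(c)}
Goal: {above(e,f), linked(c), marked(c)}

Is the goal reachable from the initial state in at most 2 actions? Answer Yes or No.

1. push(f,e)  →  {above(c,c), above(e,c), above(e,f), holds(a,a), holds(c,e), linked(a), linked(c)}
2. bind(c,a)  →  {above(c,c), above(e,c), above(e,f), holds(a,a), holds(c,e), linked(a), linked(c), marked(a), marked(c)}
optimal plan length = 2; 2 ≤ 2

Yes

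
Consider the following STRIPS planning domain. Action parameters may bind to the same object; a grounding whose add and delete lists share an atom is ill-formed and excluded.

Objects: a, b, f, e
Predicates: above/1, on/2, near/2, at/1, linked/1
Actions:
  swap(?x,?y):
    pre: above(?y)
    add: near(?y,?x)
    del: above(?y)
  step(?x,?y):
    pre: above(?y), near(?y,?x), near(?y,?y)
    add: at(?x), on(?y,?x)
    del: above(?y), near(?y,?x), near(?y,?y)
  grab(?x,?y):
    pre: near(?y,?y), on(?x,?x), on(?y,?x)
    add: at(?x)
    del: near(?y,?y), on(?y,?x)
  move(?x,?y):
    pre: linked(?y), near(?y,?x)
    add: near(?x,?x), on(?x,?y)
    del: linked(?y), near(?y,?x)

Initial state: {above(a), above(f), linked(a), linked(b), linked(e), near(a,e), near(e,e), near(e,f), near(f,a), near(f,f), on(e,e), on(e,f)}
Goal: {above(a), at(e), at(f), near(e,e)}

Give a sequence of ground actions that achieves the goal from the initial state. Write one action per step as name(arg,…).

step(f,f); grab(e,e); move(e,a)

1. step(f,f)  →  {above(a), at(f), linked(a), linked(b), linked(e), near(a,e), near(e,e), near(e,f), near(f,a), on(e,e), on(e,f), on(f,f)}
2. grab(e,e)  →  {above(a), at(e), at(f), linked(a), linked(b), linked(e), near(a,e), near(e,f), near(f,a), on(e,f), on(f,f)}
3. move(e,a)  →  {above(a), at(e), at(f), linked(b), linked(e), near(e,e), near(e,f), near(f,a), on(e,a), on(e,f), on(f,f)}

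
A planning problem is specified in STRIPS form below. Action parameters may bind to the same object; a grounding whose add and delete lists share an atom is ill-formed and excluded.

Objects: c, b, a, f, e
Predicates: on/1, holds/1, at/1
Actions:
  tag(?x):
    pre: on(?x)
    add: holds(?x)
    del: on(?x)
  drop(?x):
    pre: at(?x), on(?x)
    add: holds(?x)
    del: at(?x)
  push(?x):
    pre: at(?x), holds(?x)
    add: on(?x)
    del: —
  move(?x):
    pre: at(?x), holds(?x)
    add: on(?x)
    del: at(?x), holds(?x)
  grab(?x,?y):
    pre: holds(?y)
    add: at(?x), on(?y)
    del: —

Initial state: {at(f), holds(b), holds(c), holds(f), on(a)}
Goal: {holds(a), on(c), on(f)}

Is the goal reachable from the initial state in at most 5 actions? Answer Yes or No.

Yes

1. tag(a)  →  {at(f), holds(a), holds(b), holds(c), holds(f)}
2. push(f)  →  {at(f), holds(a), holds(b), holds(c), holds(f), on(f)}
3. grab(c,c)  →  {at(c), at(f), holds(a), holds(b), holds(c), holds(f), on(c), on(f)}
optimal plan length = 3; 3 ≤ 5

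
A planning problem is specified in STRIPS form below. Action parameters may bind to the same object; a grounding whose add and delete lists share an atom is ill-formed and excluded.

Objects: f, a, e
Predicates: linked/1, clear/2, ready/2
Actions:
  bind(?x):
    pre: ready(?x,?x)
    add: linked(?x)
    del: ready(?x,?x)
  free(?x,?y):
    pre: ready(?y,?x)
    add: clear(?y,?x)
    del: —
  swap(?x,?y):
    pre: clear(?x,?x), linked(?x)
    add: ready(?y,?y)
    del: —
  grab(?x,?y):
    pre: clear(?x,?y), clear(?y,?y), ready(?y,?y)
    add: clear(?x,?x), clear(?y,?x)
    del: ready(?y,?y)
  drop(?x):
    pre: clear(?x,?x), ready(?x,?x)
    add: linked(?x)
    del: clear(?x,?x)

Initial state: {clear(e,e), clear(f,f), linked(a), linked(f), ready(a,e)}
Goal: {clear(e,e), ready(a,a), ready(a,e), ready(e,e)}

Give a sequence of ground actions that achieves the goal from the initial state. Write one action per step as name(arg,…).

1. swap(f,a)  →  {clear(e,e), clear(f,f), linked(a), linked(f), ready(a,a), ready(a,e)}
2. swap(f,e)  →  {clear(e,e), clear(f,f), linked(a), linked(f), ready(a,a), ready(a,e), ready(e,e)}

swap(f,a); swap(f,e)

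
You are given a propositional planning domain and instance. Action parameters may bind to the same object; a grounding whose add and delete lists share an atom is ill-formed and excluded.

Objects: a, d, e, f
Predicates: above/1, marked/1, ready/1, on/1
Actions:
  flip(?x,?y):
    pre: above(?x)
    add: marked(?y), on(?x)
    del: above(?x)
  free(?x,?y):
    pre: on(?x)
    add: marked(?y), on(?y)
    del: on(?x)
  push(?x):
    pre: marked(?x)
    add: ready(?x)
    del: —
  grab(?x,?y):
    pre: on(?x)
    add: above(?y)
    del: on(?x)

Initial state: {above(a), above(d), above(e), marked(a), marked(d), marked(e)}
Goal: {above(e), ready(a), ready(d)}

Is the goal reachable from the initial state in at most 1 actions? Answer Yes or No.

No

1. push(a)  →  {above(a), above(d), above(e), marked(a), marked(d), marked(e), ready(a)}
2. push(d)  →  {above(a), above(d), above(e), marked(a), marked(d), marked(e), ready(a), ready(d)}
optimal plan length = 2; 2 > 1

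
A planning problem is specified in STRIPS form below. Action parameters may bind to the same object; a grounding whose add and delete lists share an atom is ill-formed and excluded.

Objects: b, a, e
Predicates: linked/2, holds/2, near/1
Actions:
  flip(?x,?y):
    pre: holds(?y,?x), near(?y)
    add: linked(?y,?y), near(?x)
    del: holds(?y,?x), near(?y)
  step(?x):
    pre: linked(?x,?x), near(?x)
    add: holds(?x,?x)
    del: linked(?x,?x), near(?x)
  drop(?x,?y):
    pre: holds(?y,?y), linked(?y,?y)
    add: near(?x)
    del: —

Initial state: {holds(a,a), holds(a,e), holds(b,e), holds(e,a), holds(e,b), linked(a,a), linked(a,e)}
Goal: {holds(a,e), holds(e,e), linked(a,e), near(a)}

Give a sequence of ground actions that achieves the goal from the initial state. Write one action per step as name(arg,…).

1. drop(e,a)  →  {holds(a,a), holds(a,e), holds(b,e), holds(e,a), holds(e,b), linked(a,a), linked(a,e), near(e)}
2. flip(a,e)  →  {holds(a,a), holds(a,e), holds(b,e), holds(e,b), linked(a,a), linked(a,e), linked(e,e), near(a)}
3. drop(e,a)  →  {holds(a,a), holds(a,e), holds(b,e), holds(e,b), linked(a,a), linked(a,e), linked(e,e), near(a), near(e)}
4. step(e)  →  {holds(a,a), holds(a,e), holds(b,e), holds(e,b), holds(e,e), linked(a,a), linked(a,e), near(a)}

drop(e,a); flip(a,e); drop(e,a); step(e)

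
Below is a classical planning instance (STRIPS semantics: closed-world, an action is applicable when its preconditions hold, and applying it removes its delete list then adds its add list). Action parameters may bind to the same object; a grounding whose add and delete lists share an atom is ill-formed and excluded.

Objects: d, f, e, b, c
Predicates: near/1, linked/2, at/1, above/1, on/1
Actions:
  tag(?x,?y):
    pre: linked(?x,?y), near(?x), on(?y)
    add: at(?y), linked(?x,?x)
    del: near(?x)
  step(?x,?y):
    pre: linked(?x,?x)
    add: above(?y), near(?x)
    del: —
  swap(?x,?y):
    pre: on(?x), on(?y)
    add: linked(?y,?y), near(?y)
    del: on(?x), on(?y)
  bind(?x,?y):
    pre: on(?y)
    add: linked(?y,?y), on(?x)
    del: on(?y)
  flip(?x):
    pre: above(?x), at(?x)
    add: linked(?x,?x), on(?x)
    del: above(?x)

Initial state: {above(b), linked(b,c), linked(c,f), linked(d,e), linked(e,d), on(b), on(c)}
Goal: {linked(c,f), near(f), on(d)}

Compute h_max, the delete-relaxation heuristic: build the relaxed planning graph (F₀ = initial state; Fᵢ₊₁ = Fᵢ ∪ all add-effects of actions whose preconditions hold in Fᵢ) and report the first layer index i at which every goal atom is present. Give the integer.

2

F0 = init (7 atoms)
F1 = F0 ∪ {linked(b,b), linked(c,c), near(b), near(c), on(d), on(e), on(f)}  (14 atoms)
F2 = F1 ∪ {above(c), above(d), above(e), above(f), at(b), at(c), at(f), linked(d,d), linked(e,e), linked(f,f), near(d), near(e), near(f)}  (27 atoms)
goal ⊆ F2  ⇒  h_max = 2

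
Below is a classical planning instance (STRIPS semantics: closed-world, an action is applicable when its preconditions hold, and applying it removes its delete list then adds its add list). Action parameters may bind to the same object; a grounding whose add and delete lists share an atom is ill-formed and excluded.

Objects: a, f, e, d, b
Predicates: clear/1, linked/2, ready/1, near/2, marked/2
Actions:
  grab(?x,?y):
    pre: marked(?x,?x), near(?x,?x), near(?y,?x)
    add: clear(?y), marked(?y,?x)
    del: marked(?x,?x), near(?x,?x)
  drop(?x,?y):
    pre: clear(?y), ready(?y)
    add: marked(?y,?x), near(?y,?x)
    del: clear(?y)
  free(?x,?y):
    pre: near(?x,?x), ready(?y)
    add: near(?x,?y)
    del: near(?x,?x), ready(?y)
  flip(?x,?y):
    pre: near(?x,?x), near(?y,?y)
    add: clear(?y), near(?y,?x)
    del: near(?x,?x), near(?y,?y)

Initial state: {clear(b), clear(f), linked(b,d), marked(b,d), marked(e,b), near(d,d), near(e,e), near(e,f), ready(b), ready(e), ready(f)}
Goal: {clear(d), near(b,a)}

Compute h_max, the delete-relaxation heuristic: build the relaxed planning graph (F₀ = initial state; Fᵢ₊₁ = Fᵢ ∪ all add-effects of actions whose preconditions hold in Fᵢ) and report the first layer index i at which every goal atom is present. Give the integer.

F0 = init (11 atoms)
F1 = F0 ∪ {clear(d), clear(e), marked(b,a), marked(b,b), marked(b,e), marked(b,f), marked(f,a), marked(f,b), marked(f,d), marked(f,e), marked(f,f), near(b,a), near(b,b), near(b,d), near(b,e), near(b,f), near(d,b), near(d,e), near(d,f), near(e,b), near(e,d), near(f,a), near(f,b), near(f,d), near(f,e), near(f,f)}  (37 atoms)
goal ⊆ F1  ⇒  h_max = 1

1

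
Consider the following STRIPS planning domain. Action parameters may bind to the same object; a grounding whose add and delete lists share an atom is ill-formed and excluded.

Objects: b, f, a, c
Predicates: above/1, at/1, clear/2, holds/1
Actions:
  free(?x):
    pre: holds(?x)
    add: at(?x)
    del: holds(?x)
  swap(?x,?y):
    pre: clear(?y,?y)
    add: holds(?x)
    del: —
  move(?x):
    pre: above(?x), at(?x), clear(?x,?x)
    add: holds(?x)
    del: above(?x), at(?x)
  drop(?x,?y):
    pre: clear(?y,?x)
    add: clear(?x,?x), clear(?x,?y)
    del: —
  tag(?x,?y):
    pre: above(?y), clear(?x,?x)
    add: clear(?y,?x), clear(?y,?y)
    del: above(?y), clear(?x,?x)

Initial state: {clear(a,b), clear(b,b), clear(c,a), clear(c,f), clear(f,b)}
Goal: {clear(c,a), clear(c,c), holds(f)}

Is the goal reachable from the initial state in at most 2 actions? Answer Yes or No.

1. swap(f,b)  →  {clear(a,b), clear(b,b), clear(c,a), clear(c,f), clear(f,b), holds(f)}
2. drop(f,c)  →  {clear(a,b), clear(b,b), clear(c,a), clear(c,f), clear(f,b), clear(f,c), clear(f,f), holds(f)}
3. drop(c,f)  →  {clear(a,b), clear(b,b), clear(c,a), clear(c,c), clear(c,f), clear(f,b), clear(f,c), clear(f,f), holds(f)}
optimal plan length = 3; 3 > 2

No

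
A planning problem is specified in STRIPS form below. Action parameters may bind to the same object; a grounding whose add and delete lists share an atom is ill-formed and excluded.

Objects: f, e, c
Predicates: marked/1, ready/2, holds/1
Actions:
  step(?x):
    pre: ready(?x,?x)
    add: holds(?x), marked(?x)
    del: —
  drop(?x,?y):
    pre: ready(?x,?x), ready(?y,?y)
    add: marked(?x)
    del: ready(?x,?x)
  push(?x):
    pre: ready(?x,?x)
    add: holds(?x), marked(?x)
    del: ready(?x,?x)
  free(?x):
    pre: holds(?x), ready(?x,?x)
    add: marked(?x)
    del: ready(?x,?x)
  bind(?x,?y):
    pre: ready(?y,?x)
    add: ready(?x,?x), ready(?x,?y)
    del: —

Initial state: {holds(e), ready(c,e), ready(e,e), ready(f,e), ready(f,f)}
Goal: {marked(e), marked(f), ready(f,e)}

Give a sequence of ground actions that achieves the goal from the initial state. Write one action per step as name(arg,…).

1. step(f)  →  {holds(e), holds(f), marked(f), ready(c,e), ready(e,e), ready(f,e), ready(f,f)}
2. step(e)  →  {holds(e), holds(f), marked(e), marked(f), ready(c,e), ready(e,e), ready(f,e), ready(f,f)}

step(f); step(e)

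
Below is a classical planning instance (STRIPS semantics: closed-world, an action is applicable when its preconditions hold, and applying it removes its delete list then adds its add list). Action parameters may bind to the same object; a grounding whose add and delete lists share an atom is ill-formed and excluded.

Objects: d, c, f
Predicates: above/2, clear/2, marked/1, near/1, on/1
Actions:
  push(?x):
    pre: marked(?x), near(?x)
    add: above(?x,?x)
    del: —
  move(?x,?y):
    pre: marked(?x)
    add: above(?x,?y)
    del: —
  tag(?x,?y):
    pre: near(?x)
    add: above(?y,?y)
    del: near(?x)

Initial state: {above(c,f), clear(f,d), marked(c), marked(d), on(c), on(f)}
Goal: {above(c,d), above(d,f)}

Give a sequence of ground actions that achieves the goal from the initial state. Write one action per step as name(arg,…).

move(d,f); move(c,d)

1. move(d,f)  →  {above(c,f), above(d,f), clear(f,d), marked(c), marked(d), on(c), on(f)}
2. move(c,d)  →  {above(c,d), above(c,f), above(d,f), clear(f,d), marked(c), marked(d), on(c), on(f)}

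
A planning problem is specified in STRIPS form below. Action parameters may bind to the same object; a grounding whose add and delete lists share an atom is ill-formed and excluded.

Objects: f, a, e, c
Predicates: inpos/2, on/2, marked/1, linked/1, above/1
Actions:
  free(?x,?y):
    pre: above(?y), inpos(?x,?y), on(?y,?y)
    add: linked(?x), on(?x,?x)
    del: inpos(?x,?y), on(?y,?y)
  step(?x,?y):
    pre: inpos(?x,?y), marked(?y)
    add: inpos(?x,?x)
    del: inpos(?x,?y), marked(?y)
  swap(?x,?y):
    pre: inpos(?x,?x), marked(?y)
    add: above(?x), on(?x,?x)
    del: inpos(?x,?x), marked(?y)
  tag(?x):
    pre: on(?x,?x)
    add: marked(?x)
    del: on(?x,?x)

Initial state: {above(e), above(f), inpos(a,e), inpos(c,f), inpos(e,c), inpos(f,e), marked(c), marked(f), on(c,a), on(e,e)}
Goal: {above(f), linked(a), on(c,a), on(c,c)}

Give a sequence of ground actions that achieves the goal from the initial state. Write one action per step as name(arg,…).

1. free(a,e)  →  {above(e), above(f), inpos(c,f), inpos(e,c), inpos(f,e), linked(a), marked(c), marked(f), on(a,a), on(c,a)}
2. step(c,f)  →  {above(e), above(f), inpos(c,c), inpos(e,c), inpos(f,e), linked(a), marked(c), on(a,a), on(c,a)}
3. swap(c,c)  →  {above(c), above(e), above(f), inpos(e,c), inpos(f,e), linked(a), on(a,a), on(c,a), on(c,c)}

free(a,e); step(c,f); swap(c,c)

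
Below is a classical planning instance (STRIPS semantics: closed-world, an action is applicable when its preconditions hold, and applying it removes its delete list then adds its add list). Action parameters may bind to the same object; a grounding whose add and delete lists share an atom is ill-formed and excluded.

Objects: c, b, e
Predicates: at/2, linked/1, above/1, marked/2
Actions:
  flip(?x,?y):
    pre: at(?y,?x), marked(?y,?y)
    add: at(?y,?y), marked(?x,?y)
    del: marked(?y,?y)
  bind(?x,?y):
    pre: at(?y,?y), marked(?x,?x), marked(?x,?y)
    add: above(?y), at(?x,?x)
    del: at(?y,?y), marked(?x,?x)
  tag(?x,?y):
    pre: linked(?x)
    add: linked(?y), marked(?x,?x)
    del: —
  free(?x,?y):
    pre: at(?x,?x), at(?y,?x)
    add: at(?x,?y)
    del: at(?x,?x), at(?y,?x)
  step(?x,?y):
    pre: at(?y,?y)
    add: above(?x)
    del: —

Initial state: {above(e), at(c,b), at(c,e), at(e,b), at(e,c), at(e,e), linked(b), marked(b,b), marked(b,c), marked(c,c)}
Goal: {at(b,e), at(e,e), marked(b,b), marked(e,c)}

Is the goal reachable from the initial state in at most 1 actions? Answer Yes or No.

No

1. flip(e,c)  →  {above(e), at(c,b), at(c,c), at(c,e), at(e,b), at(e,c), at(e,e), linked(b), marked(b,b), marked(b,c), marked(e,c)}
2. bind(b,c)  →  {above(c), above(e), at(b,b), at(c,b), at(c,e), at(e,b), at(e,c), at(e,e), linked(b), marked(b,c), marked(e,c)}
3. tag(b,c)  →  {above(c), above(e), at(b,b), at(c,b), at(c,e), at(e,b), at(e,c), at(e,e), linked(b), linked(c), marked(b,b), marked(b,c), marked(e,c)}
4. free(b,e)  →  {above(c), above(e), at(b,e), at(c,b), at(c,e), at(e,c), at(e,e), linked(b), linked(c), marked(b,b), marked(b,c), marked(e,c)}
optimal plan length = 4; 4 > 1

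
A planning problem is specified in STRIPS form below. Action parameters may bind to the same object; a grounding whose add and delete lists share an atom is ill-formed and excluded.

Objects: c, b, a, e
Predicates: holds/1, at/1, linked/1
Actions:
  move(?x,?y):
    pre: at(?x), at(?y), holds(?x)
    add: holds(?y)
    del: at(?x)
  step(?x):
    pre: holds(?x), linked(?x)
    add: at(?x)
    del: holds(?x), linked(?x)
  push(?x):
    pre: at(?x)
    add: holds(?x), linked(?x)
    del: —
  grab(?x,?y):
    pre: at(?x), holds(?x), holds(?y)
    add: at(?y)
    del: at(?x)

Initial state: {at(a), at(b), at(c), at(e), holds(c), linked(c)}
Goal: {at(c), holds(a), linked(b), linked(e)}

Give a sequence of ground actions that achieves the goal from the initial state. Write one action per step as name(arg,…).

1. push(b)  →  {at(a), at(b), at(c), at(e), holds(b), holds(c), linked(b), linked(c)}
2. move(b,a)  →  {at(a), at(c), at(e), holds(a), holds(b), holds(c), linked(b), linked(c)}
3. push(e)  →  {at(a), at(c), at(e), holds(a), holds(b), holds(c), holds(e), linked(b), linked(c), linked(e)}

push(b); move(b,a); push(e)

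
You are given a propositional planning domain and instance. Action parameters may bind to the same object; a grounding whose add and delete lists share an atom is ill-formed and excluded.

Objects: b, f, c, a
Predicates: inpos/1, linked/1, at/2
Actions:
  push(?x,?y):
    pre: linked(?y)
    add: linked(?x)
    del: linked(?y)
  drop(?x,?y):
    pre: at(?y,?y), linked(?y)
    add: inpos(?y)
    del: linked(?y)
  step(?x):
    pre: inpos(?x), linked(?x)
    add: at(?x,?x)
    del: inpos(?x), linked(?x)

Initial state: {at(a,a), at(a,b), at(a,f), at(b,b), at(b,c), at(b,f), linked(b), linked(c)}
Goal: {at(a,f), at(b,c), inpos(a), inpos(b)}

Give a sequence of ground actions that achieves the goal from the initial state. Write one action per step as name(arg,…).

1. push(a,c)  →  {at(a,a), at(a,b), at(a,f), at(b,b), at(b,c), at(b,f), linked(a), linked(b)}
2. drop(b,b)  →  {at(a,a), at(a,b), at(a,f), at(b,b), at(b,c), at(b,f), inpos(b), linked(a)}
3. drop(b,a)  →  {at(a,a), at(a,b), at(a,f), at(b,b), at(b,c), at(b,f), inpos(a), inpos(b)}

push(a,c); drop(b,b); drop(b,a)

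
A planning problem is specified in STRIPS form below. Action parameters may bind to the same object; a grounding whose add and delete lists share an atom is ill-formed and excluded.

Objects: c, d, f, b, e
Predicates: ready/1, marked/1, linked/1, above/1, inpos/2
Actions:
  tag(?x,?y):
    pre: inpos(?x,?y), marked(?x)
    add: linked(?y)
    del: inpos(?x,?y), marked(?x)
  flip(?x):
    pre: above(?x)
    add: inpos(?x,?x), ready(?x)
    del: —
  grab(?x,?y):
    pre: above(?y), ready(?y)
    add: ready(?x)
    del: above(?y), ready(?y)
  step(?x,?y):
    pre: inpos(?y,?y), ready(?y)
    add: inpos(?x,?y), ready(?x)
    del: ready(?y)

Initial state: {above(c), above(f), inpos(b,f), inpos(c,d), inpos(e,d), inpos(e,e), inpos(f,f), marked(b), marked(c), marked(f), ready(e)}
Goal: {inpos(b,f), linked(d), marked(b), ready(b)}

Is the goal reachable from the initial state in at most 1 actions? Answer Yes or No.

No

1. tag(c,d)  →  {above(c), above(f), inpos(b,f), inpos(e,d), inpos(e,e), inpos(f,f), linked(d), marked(b), marked(f), ready(e)}
2. step(b,e)  →  {above(c), above(f), inpos(b,e), inpos(b,f), inpos(e,d), inpos(e,e), inpos(f,f), linked(d), marked(b), marked(f), ready(b)}
optimal plan length = 2; 2 > 1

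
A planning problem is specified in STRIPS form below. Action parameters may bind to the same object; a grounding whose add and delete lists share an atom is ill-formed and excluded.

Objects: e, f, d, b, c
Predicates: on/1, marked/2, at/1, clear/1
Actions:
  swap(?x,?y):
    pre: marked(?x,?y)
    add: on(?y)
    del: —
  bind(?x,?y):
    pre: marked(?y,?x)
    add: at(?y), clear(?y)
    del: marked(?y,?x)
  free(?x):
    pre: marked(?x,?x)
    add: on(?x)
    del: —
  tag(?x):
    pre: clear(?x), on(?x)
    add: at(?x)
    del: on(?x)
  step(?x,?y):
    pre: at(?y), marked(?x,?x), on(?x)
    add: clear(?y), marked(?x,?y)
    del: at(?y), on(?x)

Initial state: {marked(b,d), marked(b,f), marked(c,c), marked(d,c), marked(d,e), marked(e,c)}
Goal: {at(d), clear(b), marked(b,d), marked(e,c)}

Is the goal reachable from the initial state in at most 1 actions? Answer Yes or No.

1. bind(e,d)  →  {at(d), clear(d), marked(b,d), marked(b,f), marked(c,c), marked(d,c), marked(e,c)}
2. bind(f,b)  →  {at(b), at(d), clear(b), clear(d), marked(b,d), marked(c,c), marked(d,c), marked(e,c)}
optimal plan length = 2; 2 > 1

No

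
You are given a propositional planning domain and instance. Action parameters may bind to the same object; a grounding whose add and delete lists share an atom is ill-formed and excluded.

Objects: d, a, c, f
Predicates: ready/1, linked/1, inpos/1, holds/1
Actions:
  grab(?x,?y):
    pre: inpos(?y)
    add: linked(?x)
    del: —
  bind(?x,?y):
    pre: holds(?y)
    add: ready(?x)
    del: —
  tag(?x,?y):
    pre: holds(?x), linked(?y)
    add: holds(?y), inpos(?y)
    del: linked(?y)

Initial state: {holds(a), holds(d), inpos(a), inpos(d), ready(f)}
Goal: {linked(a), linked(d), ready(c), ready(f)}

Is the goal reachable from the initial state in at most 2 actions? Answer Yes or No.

No

1. grab(d,d)  →  {holds(a), holds(d), inpos(a), inpos(d), linked(d), ready(f)}
2. grab(a,d)  →  {holds(a), holds(d), inpos(a), inpos(d), linked(a), linked(d), ready(f)}
3. bind(c,d)  →  {holds(a), holds(d), inpos(a), inpos(d), linked(a), linked(d), ready(c), ready(f)}
optimal plan length = 3; 3 > 2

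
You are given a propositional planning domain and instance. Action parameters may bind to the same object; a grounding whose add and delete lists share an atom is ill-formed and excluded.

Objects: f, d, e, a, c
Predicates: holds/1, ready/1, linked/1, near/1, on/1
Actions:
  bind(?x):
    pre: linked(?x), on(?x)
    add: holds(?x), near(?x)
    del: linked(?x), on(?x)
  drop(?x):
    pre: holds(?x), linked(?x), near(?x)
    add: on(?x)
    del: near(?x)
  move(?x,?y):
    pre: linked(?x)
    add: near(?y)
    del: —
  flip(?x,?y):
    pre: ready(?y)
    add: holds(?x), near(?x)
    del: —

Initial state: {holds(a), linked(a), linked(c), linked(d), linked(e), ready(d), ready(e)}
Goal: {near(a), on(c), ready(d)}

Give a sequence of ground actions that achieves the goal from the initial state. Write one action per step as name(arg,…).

1. move(d,a)  →  {holds(a), linked(a), linked(c), linked(d), linked(e), near(a), ready(d), ready(e)}
2. flip(c,d)  →  {holds(a), holds(c), linked(a), linked(c), linked(d), linked(e), near(a), near(c), ready(d), ready(e)}
3. drop(c)  →  {holds(a), holds(c), linked(a), linked(c), linked(d), linked(e), near(a), on(c), ready(d), ready(e)}

move(d,a); flip(c,d); drop(c)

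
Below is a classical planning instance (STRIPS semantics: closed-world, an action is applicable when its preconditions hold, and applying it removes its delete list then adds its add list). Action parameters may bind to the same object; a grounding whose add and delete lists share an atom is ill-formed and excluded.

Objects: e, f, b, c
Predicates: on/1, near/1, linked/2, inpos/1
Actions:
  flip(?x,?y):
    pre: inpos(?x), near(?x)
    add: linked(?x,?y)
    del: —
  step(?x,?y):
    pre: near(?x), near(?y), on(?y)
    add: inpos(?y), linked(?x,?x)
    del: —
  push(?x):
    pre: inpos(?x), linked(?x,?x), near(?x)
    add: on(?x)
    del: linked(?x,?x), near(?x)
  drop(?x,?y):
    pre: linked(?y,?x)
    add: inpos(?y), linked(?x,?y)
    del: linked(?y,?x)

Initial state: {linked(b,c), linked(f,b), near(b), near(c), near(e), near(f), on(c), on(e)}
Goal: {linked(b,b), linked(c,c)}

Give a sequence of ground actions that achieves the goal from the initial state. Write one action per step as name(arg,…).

step(b,e); step(c,e)

1. step(b,e)  →  {inpos(e), linked(b,b), linked(b,c), linked(f,b), near(b), near(c), near(e), near(f), on(c), on(e)}
2. step(c,e)  →  {inpos(e), linked(b,b), linked(b,c), linked(c,c), linked(f,b), near(b), near(c), near(e), near(f), on(c), on(e)}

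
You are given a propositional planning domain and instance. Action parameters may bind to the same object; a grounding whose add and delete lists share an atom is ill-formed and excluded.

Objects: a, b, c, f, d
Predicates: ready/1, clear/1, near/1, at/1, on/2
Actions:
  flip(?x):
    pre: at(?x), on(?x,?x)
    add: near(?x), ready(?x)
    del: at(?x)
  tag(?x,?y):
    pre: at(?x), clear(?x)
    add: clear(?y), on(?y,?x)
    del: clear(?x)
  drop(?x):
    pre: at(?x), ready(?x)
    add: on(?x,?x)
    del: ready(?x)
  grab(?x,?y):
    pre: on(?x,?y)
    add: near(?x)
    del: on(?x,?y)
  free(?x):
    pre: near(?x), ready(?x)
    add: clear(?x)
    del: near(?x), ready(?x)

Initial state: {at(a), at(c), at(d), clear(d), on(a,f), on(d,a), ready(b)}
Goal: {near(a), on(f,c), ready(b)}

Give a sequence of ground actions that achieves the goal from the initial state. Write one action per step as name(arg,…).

tag(d,c); tag(c,f); grab(a,f)

1. tag(d,c)  →  {at(a), at(c), at(d), clear(c), on(a,f), on(c,d), on(d,a), ready(b)}
2. tag(c,f)  →  {at(a), at(c), at(d), clear(f), on(a,f), on(c,d), on(d,a), on(f,c), ready(b)}
3. grab(a,f)  →  {at(a), at(c), at(d), clear(f), near(a), on(c,d), on(d,a), on(f,c), ready(b)}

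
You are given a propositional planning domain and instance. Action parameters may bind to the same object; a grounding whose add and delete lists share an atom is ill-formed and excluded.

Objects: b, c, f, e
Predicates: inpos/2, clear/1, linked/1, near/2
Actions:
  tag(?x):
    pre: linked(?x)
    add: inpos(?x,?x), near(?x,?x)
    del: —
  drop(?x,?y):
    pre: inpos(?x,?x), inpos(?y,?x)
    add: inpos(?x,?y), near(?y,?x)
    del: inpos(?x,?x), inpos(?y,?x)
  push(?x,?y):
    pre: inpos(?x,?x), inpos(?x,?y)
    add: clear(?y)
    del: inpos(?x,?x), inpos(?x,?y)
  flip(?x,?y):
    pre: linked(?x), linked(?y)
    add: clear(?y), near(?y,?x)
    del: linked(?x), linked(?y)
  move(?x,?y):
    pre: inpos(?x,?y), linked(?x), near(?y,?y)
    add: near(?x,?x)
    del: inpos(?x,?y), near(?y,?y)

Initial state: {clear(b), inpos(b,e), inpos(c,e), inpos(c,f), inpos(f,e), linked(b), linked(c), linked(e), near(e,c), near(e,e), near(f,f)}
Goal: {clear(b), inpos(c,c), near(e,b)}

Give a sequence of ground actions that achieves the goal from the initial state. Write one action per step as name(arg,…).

tag(c); flip(b,e)

1. tag(c)  →  {clear(b), inpos(b,e), inpos(c,c), inpos(c,e), inpos(c,f), inpos(f,e), linked(b), linked(c), linked(e), near(c,c), near(e,c), near(e,e), near(f,f)}
2. flip(b,e)  →  {clear(b), clear(e), inpos(b,e), inpos(c,c), inpos(c,e), inpos(c,f), inpos(f,e), linked(c), near(c,c), near(e,b), near(e,c), near(e,e), near(f,f)}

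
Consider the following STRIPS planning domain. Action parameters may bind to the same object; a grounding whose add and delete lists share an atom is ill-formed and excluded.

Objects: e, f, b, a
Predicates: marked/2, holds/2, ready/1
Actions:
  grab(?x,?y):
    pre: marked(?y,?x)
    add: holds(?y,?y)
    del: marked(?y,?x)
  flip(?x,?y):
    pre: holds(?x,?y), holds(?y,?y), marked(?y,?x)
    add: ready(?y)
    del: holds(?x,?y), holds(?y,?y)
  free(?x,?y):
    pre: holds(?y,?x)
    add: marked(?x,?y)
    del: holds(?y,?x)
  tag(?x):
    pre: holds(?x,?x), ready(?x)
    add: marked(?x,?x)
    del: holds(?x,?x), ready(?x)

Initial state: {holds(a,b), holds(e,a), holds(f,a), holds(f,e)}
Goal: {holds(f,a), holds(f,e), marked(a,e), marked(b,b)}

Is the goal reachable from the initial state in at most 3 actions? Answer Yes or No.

No

1. free(b,a)  →  {holds(e,a), holds(f,a), holds(f,e), marked(b,a)}
2. grab(a,b)  →  {holds(b,b), holds(e,a), holds(f,a), holds(f,e)}
3. free(b,b)  →  {holds(e,a), holds(f,a), holds(f,e), marked(b,b)}
4. free(a,e)  →  {holds(f,a), holds(f,e), marked(a,e), marked(b,b)}
optimal plan length = 4; 4 > 3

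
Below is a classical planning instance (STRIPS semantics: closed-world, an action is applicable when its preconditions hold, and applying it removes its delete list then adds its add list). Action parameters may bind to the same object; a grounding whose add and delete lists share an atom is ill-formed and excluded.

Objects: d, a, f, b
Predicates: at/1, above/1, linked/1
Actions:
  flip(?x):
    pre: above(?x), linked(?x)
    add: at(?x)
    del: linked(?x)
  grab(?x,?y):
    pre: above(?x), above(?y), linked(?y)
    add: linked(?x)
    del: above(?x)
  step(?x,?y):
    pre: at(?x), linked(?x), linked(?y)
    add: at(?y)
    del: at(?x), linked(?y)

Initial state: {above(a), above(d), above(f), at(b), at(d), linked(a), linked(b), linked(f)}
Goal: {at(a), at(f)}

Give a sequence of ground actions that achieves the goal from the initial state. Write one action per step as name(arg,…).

1. flip(a)  →  {above(a), above(d), above(f), at(a), at(b), at(d), linked(b), linked(f)}
2. flip(f)  →  {above(a), above(d), above(f), at(a), at(b), at(d), at(f), linked(b)}

flip(a); flip(f)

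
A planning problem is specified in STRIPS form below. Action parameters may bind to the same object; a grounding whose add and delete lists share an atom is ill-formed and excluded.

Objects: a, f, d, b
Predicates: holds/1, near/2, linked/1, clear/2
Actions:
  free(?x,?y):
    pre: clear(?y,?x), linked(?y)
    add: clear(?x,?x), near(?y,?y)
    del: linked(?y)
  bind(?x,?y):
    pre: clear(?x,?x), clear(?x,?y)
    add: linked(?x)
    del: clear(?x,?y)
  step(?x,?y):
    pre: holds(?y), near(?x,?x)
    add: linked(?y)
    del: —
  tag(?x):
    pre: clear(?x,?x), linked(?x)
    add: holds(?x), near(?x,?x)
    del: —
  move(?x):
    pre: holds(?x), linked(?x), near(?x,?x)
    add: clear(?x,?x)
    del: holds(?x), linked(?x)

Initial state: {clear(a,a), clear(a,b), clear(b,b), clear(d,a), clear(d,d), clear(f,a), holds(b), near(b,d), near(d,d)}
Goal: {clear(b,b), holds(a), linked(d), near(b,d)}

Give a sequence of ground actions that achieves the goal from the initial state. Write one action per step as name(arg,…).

bind(a,b); bind(d,a); tag(a)

1. bind(a,b)  →  {clear(a,a), clear(b,b), clear(d,a), clear(d,d), clear(f,a), holds(b), linked(a), near(b,d), near(d,d)}
2. bind(d,a)  →  {clear(a,a), clear(b,b), clear(d,d), clear(f,a), holds(b), linked(a), linked(d), near(b,d), near(d,d)}
3. tag(a)  →  {clear(a,a), clear(b,b), clear(d,d), clear(f,a), holds(a), holds(b), linked(a), linked(d), near(a,a), near(b,d), near(d,d)}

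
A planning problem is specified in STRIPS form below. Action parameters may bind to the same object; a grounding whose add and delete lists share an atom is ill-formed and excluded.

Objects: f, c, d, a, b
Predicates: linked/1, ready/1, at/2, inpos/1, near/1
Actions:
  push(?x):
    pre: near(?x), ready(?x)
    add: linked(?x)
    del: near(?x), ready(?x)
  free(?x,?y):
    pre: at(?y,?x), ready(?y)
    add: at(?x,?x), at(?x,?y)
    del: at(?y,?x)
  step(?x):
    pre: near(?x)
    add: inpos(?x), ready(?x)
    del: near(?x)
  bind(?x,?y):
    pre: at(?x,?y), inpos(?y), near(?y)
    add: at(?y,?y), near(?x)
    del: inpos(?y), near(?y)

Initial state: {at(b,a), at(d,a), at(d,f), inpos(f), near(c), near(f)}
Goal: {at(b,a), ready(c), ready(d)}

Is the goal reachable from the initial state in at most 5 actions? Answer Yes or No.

1. step(c)  →  {at(b,a), at(d,a), at(d,f), inpos(c), inpos(f), near(f), ready(c)}
2. bind(d,f)  →  {at(b,a), at(d,a), at(d,f), at(f,f), inpos(c), near(d), ready(c)}
3. step(d)  →  {at(b,a), at(d,a), at(d,f), at(f,f), inpos(c), inpos(d), ready(c), ready(d)}
optimal plan length = 3; 3 ≤ 5

Yes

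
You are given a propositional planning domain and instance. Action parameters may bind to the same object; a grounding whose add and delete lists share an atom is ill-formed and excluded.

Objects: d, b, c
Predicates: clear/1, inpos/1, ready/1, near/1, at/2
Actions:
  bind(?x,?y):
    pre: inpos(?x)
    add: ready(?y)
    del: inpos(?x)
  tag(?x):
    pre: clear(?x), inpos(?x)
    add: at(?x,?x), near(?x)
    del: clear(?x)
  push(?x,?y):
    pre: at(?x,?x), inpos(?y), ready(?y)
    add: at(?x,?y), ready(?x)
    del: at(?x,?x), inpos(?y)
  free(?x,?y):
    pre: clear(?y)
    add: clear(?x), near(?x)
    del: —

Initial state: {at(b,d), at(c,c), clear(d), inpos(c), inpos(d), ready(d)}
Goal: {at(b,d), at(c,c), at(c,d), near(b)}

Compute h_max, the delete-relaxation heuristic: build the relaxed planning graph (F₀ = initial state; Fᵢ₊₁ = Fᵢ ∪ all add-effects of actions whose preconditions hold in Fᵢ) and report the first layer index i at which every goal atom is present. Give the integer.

1

F0 = init (6 atoms)
F1 = F0 ∪ {at(c,d), at(d,d), clear(b), clear(c), near(b), near(c), near(d), ready(b), ready(c)}  (15 atoms)
goal ⊆ F1  ⇒  h_max = 1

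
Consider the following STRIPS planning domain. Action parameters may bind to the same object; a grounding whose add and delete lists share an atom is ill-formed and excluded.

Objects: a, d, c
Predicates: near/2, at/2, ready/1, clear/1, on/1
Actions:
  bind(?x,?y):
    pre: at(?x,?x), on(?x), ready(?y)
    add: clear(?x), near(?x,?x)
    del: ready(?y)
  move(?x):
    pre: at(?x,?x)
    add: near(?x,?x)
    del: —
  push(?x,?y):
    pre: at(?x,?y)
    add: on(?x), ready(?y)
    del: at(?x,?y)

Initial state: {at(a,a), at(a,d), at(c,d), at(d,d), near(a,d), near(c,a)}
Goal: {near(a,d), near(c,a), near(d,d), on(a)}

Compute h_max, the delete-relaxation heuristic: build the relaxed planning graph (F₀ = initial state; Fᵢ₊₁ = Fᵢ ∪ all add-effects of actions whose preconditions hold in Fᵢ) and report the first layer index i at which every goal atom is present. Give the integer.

F0 = init (6 atoms)
F1 = F0 ∪ {near(a,a), near(d,d), on(a), on(c), on(d), ready(a), ready(d)}  (13 atoms)
goal ⊆ F1  ⇒  h_max = 1

1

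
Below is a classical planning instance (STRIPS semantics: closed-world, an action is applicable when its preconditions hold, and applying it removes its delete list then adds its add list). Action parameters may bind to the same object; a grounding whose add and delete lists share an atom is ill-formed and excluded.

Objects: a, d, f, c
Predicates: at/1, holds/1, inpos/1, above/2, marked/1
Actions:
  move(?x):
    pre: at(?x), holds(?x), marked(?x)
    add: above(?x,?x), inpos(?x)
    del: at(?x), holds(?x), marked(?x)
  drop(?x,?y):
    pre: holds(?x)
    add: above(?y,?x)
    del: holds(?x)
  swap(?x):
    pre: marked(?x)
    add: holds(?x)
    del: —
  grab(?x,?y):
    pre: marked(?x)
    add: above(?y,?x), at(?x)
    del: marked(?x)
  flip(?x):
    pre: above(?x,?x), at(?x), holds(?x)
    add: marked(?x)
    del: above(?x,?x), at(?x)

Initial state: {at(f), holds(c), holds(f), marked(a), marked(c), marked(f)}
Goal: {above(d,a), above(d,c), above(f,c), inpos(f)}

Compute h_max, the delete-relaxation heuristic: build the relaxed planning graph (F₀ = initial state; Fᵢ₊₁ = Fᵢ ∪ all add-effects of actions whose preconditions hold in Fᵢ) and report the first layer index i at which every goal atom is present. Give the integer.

F0 = init (6 atoms)
F1 = F0 ∪ {above(a,a), above(a,c), above(a,f), above(c,a), above(c,c), above(c,f), above(d,a), above(d,c), above(d,f), above(f,a), above(f,c), above(f,f), at(a), at(c), holds(a), inpos(f)}  (22 atoms)
goal ⊆ F1  ⇒  h_max = 1

1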